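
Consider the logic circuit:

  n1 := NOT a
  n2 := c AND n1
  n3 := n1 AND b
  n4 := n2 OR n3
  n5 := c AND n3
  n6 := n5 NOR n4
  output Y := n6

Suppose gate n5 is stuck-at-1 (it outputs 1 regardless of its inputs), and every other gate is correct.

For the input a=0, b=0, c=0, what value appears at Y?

0

Propagate with n5 forced: n1=1, n2=0, n3=0, n4=0, n5=1 [stuck-at-1], n6=0.
So Y = 0. (Without the fault it would be 1.)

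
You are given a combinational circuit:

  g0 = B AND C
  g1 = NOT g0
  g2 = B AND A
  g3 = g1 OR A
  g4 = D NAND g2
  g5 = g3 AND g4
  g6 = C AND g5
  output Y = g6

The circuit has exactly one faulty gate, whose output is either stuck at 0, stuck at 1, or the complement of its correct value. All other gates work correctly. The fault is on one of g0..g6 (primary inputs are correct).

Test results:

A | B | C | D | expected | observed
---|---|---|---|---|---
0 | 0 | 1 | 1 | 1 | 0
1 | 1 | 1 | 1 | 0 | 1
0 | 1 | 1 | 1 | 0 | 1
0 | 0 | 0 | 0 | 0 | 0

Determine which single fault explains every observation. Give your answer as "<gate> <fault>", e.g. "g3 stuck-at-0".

Fault-free values for test 1 (A=0, B=0, C=1, D=1): g0=0, g1=1, g2=0, g3=1, g4=1, g5=1, g6=1, giving Y=1. Observed 0.
Test 1: faults giving observed 0 are {g0 stuck-at-1, g0 inverted output, g1 stuck-at-0, g1 inverted output, g2 stuck-at-1, g2 inverted output, g3 stuck-at-0, g3 inverted output, g4 stuck-at-0, g4 inverted output, g5 stuck-at-0, g5 inverted output, g6 stuck-at-0, g6 inverted output}.
Test 2 (A=1, B=1, C=1, D=1): fault-free g0=1, g1=0, g2=1, g3=1, g4=0, g5=0, g6=0 → 0; observed 1. Eliminates g0 stuck-at-1, g0 inverted output, g1 stuck-at-0, g1 inverted output, g2 stuck-at-1, g3 stuck-at-0, g3 inverted output, g4 stuck-at-0, g5 stuck-at-0, g6 stuck-at-0.
Test 3 (A=0, B=1, C=1, D=1): fault-free g0=1, g1=0, g2=0, g3=0, g4=1, g5=0, g6=0 → 0; observed 1. Eliminates g2 inverted output, g4 inverted output.
Test 4 (A=0, B=0, C=0, D=0): fault-free g0=0, g1=1, g2=0, g3=1, g4=1, g5=1, g6=0 → 0; observed 0. Eliminates g6 inverted output.
Only g5 inverted output is consistent with every test.

g5 inverted output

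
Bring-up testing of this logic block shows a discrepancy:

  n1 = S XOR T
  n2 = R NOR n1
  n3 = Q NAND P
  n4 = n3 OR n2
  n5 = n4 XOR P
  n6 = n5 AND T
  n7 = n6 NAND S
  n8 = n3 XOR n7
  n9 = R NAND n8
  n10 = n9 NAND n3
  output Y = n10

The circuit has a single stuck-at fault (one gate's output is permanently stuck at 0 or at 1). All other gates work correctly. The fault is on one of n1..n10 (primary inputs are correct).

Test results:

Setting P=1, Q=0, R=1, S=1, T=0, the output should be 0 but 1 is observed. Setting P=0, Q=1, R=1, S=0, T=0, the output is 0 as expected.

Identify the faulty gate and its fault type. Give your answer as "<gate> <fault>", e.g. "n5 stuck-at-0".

Fault-free values for test 1 (P=1, Q=0, R=1, S=1, T=0): n1=1, n2=0, n3=1, n4=1, n5=0, n6=0, n7=1, n8=0, n9=1, n10=0, giving Y=0. Observed 1.
Test 1: faults giving observed 1 are {n3 stuck-at-0, n6 stuck-at-1, n7 stuck-at-0, n8 stuck-at-1, n9 stuck-at-0, n10 stuck-at-1}.
Test 2 (P=0, Q=1, R=1, S=0, T=0): fault-free n1=0, n2=0, n3=1, n4=1, n5=1, n6=0, n7=1, n8=0, n9=1, n10=0 → 0; observed 0. Eliminates n3 stuck-at-0, n7 stuck-at-0, n8 stuck-at-1, n9 stuck-at-0, n10 stuck-at-1.
Only n6 stuck-at-1 is consistent with every test.

n6 stuck-at-1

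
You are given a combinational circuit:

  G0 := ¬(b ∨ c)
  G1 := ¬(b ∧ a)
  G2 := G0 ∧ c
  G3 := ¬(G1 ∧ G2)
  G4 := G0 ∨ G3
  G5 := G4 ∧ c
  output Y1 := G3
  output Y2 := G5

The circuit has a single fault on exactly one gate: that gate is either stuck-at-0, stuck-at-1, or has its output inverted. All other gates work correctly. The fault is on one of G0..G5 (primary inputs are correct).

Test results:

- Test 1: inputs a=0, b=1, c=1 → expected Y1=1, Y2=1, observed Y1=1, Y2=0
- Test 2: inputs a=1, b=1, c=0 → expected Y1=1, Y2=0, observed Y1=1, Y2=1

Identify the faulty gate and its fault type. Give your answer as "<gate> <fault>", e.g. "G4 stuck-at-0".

Fault-free values for test 1 (a=0, b=1, c=1): G0=0, G1=1, G2=0, G3=1, G4=1, G5=1, giving Y1=1, Y2=1. Observed Y1=1, Y2=0.
Test 1: faults giving observed Y1=1, Y2=0 are {G4 stuck-at-0, G4 inverted output, G5 stuck-at-0, G5 inverted output}.
Test 2 (a=1, b=1, c=0): fault-free G0=0, G1=0, G2=0, G3=1, G4=1, G5=0 → Y1=1, Y2=0; observed Y1=1, Y2=1. Eliminates G4 stuck-at-0, G4 inverted output, G5 stuck-at-0.
Only G5 inverted output is consistent with every test.

G5 inverted output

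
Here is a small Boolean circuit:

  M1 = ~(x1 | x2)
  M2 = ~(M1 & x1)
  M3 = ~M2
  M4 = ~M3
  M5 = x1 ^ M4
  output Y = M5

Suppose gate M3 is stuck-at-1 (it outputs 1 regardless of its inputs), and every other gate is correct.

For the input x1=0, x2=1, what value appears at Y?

Propagate with M3 forced: M1=0, M2=1, M3=1 [stuck-at-1], M4=0, M5=0.
So Y = 0. (Without the fault it would be 1.)

0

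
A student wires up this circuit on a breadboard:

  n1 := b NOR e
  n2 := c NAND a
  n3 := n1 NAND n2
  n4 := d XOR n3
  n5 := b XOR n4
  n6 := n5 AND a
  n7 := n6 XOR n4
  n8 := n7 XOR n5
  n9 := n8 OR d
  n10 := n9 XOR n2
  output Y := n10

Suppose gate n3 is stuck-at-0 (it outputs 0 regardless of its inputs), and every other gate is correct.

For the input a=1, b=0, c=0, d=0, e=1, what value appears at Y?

Propagate with n3 forced: n1=0, n2=1, n3=0 [stuck-at-0], n4=0, n5=0, n6=0, n7=0, n8=0, n9=0, n10=1.
So Y = 1. (Without the fault it would be 0.)

1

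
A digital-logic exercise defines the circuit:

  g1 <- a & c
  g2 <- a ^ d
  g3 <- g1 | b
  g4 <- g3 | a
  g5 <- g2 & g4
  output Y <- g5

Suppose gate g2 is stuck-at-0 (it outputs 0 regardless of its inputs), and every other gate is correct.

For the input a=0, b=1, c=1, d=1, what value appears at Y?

0

Propagate with g2 forced: g1=0, g2=0 [stuck-at-0], g3=1, g4=1, g5=0.
So Y = 0. (Without the fault it would be 1.)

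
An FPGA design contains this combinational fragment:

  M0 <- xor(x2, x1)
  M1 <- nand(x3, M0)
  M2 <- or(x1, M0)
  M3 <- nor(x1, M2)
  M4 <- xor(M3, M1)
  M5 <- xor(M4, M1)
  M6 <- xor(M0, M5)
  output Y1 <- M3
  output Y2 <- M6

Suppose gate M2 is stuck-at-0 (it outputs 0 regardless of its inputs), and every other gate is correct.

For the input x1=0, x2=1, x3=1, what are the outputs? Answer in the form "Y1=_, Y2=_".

Propagate with M2 forced: M0=1, M1=0, M2=0 [stuck-at-0], M3=1, M4=1, M5=1, M6=0.
So the outputs are Y1=1, Y2=0. (Without the fault they would be Y1=0, Y2=1.)

Y1=1, Y2=0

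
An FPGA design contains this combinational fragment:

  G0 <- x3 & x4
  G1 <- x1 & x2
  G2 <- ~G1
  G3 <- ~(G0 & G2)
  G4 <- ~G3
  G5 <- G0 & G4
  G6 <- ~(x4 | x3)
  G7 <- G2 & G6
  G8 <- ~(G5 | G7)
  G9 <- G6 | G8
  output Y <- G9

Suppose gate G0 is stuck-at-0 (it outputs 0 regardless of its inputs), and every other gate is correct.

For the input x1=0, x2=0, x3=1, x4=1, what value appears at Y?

1

Propagate with G0 forced: G0=0 [stuck-at-0], G1=0, G2=1, G3=1, G4=0, G5=0, G6=0, G7=0, G8=1, G9=1.
So Y = 1. (Without the fault it would be 0.)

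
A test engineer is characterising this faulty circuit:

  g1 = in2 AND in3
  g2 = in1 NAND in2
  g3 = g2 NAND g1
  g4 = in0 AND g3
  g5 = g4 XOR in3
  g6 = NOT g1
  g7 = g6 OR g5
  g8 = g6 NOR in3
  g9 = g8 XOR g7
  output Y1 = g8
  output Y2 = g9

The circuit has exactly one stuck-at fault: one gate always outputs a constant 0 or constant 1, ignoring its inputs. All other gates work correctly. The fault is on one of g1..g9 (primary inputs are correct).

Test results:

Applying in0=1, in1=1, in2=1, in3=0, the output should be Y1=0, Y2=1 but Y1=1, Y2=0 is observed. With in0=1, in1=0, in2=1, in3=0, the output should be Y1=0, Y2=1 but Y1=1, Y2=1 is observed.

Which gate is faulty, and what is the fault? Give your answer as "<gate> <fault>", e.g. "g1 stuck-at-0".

g1 stuck-at-1

Fault-free values for test 1 (in0=1, in1=1, in2=1, in3=0): g1=0, g2=0, g3=1, g4=1, g5=1, g6=1, g7=1, g8=0, g9=1, giving Y1=0, Y2=1. Observed Y1=1, Y2=0.
Test 1: faults giving observed Y1=1, Y2=0 are {g1 stuck-at-1, g6 stuck-at-0, g8 stuck-at-1}.
Test 2 (in0=1, in1=0, in2=1, in3=0): fault-free g1=0, g2=1, g3=1, g4=1, g5=1, g6=1, g7=1, g8=0, g9=1 → Y1=0, Y2=1; observed Y1=1, Y2=1. Eliminates g6 stuck-at-0, g8 stuck-at-1.
Only g1 stuck-at-1 is consistent with every test.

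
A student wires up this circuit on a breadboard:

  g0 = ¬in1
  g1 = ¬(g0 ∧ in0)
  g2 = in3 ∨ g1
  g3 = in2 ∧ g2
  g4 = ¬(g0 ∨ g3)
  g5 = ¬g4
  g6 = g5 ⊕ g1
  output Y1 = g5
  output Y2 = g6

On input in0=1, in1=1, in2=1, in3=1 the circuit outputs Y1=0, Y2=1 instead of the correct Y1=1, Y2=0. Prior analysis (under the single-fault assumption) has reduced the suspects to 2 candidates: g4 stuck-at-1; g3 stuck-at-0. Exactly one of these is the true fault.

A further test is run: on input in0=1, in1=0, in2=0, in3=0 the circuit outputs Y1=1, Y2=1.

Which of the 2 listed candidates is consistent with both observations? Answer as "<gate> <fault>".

Evaluate each candidate on input in0=1, in1=0, in2=0, in3=0:
  g4 stuck-at-1: g0=1, g1=0, g2=0, g3=0, g4=1 [stuck-at-1], g5=0, g6=0 → Y1=0, Y2=0 — eliminated
  g3 stuck-at-0: g0=1, g1=0, g2=0, g3=0 [stuck-at-0], g4=0, g5=1, g6=1 → Y1=1, Y2=1 — matches
Only g3 stuck-at-0 reproduces the observed Y1=1, Y2=1.

g3 stuck-at-0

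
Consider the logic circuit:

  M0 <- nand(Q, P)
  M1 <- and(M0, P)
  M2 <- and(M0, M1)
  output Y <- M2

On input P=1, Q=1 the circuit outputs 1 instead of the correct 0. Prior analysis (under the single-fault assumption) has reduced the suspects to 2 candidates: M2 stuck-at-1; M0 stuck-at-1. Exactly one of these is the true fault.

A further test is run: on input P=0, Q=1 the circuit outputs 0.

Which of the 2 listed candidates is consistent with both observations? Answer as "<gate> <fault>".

M0 stuck-at-1

Evaluate each candidate on input P=0, Q=1:
  M2 stuck-at-1: M0=1, M1=0, M2=1 [stuck-at-1] → 1 — eliminated
  M0 stuck-at-1: M0=1 [stuck-at-1], M1=0, M2=0 → 0 — matches
Only M0 stuck-at-1 reproduces the observed 0.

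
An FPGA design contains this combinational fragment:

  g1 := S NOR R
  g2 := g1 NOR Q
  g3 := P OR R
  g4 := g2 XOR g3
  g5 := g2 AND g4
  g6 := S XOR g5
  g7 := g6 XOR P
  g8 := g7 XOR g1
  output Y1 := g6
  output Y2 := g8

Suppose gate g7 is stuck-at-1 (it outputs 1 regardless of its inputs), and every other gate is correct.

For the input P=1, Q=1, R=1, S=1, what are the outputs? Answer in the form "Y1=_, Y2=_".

Y1=1, Y2=1

Propagate with g7 forced: g1=0, g2=0, g3=1, g4=1, g5=0, g6=1, g7=1 [stuck-at-1], g8=1.
So the outputs are Y1=1, Y2=1. (Without the fault they would be Y1=1, Y2=0.)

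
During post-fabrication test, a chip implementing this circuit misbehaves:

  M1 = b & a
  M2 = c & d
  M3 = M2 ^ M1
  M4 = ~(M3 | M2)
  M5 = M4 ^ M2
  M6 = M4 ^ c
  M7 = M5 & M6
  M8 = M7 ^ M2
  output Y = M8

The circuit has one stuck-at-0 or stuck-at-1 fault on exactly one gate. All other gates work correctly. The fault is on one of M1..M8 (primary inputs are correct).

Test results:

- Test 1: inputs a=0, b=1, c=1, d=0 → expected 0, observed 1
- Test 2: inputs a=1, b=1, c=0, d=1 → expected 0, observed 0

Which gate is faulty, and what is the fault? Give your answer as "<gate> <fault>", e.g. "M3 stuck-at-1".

Fault-free values for test 1 (a=0, b=1, c=1, d=0): M1=0, M2=0, M3=0, M4=1, M5=1, M6=0, M7=0, M8=0, giving Y=0. Observed 1.
Test 1: faults giving observed 1 are {M6 stuck-at-1, M7 stuck-at-1, M8 stuck-at-1}.
Test 2 (a=1, b=1, c=0, d=1): fault-free M1=1, M2=0, M3=1, M4=0, M5=0, M6=0, M7=0, M8=0 → 0; observed 0. Eliminates M7 stuck-at-1, M8 stuck-at-1.
Only M6 stuck-at-1 is consistent with every test.

M6 stuck-at-1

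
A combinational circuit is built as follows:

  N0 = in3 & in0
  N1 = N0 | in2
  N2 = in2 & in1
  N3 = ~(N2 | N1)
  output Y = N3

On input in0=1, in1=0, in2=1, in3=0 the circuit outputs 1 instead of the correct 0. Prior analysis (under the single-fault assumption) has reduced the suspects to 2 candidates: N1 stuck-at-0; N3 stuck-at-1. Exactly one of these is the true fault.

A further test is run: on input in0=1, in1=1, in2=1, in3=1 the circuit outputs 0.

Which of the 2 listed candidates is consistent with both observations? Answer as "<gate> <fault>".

N1 stuck-at-0

Evaluate each candidate on input in0=1, in1=1, in2=1, in3=1:
  N1 stuck-at-0: N0=1, N1=0 [stuck-at-0], N2=1, N3=0 → 0 — matches
  N3 stuck-at-1: N0=1, N1=1, N2=1, N3=1 [stuck-at-1] → 1 — eliminated
Only N1 stuck-at-0 reproduces the observed 0.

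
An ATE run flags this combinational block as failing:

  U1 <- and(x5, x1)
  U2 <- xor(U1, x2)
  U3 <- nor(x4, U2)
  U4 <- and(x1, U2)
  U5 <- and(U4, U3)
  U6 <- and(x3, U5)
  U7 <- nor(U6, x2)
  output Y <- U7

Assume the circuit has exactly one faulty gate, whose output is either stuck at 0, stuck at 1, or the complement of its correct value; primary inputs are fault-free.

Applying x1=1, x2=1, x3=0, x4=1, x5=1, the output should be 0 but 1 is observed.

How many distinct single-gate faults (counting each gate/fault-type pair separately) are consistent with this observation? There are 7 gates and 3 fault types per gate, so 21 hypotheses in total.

Fault-free: U1=1, U2=0, U3=0, U4=0, U5=0, U6=0, U7=0 → 0. Observed 1.
  U1: none of the 3 fault types match ✗
  U2: none of the 3 fault types match ✗
  U3: none of the 3 fault types match ✗
  U4: none of the 3 fault types match ✗
  U5: none of the 3 fault types match ✗
  U6: none of the 3 fault types match ✗
  U7: stuck-at-1, inverted output ✓; others ✗
Consistent faults: {U7 stuck-at-1, U7 inverted output} — 2 in all.

2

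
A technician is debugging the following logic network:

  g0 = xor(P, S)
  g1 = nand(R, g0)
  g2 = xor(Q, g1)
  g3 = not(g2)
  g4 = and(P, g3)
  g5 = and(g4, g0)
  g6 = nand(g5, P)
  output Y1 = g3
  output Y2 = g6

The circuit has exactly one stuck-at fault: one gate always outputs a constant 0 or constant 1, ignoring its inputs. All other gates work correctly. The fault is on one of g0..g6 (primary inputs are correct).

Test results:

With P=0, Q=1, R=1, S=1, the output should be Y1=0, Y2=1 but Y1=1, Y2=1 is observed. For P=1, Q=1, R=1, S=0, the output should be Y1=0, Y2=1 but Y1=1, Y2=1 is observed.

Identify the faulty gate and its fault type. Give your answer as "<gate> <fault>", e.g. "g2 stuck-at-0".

g0 stuck-at-0

Fault-free values for test 1 (P=0, Q=1, R=1, S=1): g0=1, g1=0, g2=1, g3=0, g4=0, g5=0, g6=1, giving Y1=0, Y2=1. Observed Y1=1, Y2=1.
Test 1: faults giving observed Y1=1, Y2=1 are {g0 stuck-at-0, g1 stuck-at-1, g2 stuck-at-0, g3 stuck-at-1}.
Test 2 (P=1, Q=1, R=1, S=0): fault-free g0=1, g1=0, g2=1, g3=0, g4=0, g5=0, g6=1 → Y1=0, Y2=1; observed Y1=1, Y2=1. Eliminates g1 stuck-at-1, g2 stuck-at-0, g3 stuck-at-1.
Only g0 stuck-at-0 is consistent with every test.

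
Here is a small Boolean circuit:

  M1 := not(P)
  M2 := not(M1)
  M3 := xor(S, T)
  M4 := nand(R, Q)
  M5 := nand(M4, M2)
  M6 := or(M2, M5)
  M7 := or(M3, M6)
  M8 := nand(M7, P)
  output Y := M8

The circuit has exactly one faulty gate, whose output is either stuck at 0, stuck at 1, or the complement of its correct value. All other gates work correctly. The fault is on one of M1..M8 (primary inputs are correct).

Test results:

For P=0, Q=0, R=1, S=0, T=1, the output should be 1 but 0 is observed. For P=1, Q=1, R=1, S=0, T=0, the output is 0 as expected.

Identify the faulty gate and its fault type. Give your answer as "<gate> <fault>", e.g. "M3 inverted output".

Fault-free values for test 1 (P=0, Q=0, R=1, S=0, T=1): M1=1, M2=0, M3=1, M4=1, M5=1, M6=1, M7=1, M8=1, giving Y=1. Observed 0.
Test 1: faults giving observed 0 are {M8 stuck-at-0, M8 inverted output}.
Test 2 (P=1, Q=1, R=1, S=0, T=0): fault-free M1=0, M2=1, M3=0, M4=0, M5=1, M6=1, M7=1, M8=0 → 0; observed 0. Eliminates M8 inverted output.
Only M8 stuck-at-0 is consistent with every test.

M8 stuck-at-0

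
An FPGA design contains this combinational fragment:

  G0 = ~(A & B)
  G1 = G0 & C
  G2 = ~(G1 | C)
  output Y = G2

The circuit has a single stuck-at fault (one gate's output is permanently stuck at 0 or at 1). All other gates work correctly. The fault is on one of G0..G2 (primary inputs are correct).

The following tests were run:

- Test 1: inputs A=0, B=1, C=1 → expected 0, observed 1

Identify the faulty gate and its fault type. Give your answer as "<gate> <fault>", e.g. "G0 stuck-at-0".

G2 stuck-at-1

Fault-free values for test 1 (A=0, B=1, C=1): G0=1, G1=1, G2=0, giving Y=0. Observed 1.
Test 1: faults giving observed 1 are {G2 stuck-at-1}.
Only G2 stuck-at-1 is consistent with every test.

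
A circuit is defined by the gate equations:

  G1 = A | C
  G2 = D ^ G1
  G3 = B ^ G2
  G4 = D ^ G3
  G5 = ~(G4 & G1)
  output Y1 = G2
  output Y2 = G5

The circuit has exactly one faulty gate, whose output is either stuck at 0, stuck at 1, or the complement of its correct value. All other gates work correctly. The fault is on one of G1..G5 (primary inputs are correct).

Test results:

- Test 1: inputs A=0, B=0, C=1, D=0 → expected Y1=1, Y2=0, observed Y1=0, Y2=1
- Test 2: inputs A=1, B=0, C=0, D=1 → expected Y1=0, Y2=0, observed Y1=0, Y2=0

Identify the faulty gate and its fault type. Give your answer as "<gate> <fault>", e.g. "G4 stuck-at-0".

G2 stuck-at-0

Fault-free values for test 1 (A=0, B=0, C=1, D=0): G1=1, G2=1, G3=1, G4=1, G5=0, giving Y1=1, Y2=0. Observed Y1=0, Y2=1.
Test 1: faults giving observed Y1=0, Y2=1 are {G1 stuck-at-0, G1 inverted output, G2 stuck-at-0, G2 inverted output}.
Test 2 (A=1, B=0, C=0, D=1): fault-free G1=1, G2=0, G3=0, G4=1, G5=0 → Y1=0, Y2=0; observed Y1=0, Y2=0. Eliminates G1 stuck-at-0, G1 inverted output, G2 inverted output.
Only G2 stuck-at-0 is consistent with every test.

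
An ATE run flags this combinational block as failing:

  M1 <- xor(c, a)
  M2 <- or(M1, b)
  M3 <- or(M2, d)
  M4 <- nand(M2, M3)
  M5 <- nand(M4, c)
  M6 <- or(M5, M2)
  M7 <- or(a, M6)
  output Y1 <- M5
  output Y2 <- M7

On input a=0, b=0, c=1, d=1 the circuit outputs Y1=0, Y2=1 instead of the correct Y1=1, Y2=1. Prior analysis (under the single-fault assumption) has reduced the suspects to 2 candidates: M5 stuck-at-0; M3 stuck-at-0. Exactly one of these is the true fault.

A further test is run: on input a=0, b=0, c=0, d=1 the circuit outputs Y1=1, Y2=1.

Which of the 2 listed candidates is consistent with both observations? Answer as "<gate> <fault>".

M3 stuck-at-0

Evaluate each candidate on input a=0, b=0, c=0, d=1:
  M5 stuck-at-0: M1=0, M2=0, M3=1, M4=1, M5=0 [stuck-at-0], M6=0, M7=0 → Y1=0, Y2=0 — eliminated
  M3 stuck-at-0: M1=0, M2=0, M3=0 [stuck-at-0], M4=1, M5=1, M6=1, M7=1 → Y1=1, Y2=1 — matches
Only M3 stuck-at-0 reproduces the observed Y1=1, Y2=1.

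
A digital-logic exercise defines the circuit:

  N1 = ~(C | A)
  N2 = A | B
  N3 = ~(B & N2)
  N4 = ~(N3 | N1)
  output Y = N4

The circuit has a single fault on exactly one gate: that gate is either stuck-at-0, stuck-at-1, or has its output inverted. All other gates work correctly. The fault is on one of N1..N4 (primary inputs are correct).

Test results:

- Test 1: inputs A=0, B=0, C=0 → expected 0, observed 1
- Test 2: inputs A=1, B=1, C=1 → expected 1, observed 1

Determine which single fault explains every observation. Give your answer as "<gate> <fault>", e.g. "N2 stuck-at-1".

Fault-free values for test 1 (A=0, B=0, C=0): N1=1, N2=0, N3=1, N4=0, giving Y=0. Observed 1.
Test 1: faults giving observed 1 are {N4 stuck-at-1, N4 inverted output}.
Test 2 (A=1, B=1, C=1): fault-free N1=0, N2=1, N3=0, N4=1 → 1; observed 1. Eliminates N4 inverted output.
Only N4 stuck-at-1 is consistent with every test.

N4 stuck-at-1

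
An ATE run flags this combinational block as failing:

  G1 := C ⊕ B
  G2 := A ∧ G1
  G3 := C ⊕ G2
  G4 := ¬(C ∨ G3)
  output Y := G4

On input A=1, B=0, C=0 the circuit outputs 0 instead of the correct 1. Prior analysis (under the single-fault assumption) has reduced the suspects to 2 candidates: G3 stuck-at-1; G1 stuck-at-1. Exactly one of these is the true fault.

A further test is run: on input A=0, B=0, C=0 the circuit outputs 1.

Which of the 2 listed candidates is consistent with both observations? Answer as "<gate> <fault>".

Evaluate each candidate on input A=0, B=0, C=0:
  G3 stuck-at-1: G1=0, G2=0, G3=1 [stuck-at-1], G4=0 → 0 — eliminated
  G1 stuck-at-1: G1=1 [stuck-at-1], G2=0, G3=0, G4=1 → 1 — matches
Only G1 stuck-at-1 reproduces the observed 1.

G1 stuck-at-1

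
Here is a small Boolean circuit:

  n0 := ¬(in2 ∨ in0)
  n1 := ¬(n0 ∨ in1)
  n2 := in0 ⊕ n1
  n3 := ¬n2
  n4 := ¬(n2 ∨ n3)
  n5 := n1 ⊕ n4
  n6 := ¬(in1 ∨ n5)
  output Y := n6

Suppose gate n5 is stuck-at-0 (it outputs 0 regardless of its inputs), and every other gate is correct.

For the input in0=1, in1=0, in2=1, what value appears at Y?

1

Propagate with n5 forced: n0=0, n1=1, n2=0, n3=1, n4=0, n5=0 [stuck-at-0], n6=1.
So Y = 1. (Without the fault it would be 0.)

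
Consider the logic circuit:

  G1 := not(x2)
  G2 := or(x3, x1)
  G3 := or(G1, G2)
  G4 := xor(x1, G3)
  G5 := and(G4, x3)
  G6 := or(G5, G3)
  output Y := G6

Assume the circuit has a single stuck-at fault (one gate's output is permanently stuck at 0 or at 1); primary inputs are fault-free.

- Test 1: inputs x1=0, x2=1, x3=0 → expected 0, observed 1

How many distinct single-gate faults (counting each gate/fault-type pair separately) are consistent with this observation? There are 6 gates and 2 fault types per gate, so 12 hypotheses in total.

5

Fault-free: G1=0, G2=0, G3=0, G4=0, G5=0, G6=0 → 0. Observed 1.
  G1 stuck-at-0: output 0 ✗
  G1 stuck-at-1: output 1 ✓
  G2 stuck-at-0: output 0 ✗
  G2 stuck-at-1: output 1 ✓
  G3 stuck-at-0: output 0 ✗
  G3 stuck-at-1: output 1 ✓
  G4 stuck-at-0: output 0 ✗
  G4 stuck-at-1: output 0 ✗
  G5 stuck-at-0: output 0 ✗
  G5 stuck-at-1: output 1 ✓
  G6 stuck-at-0: output 0 ✗
  G6 stuck-at-1: output 1 ✓
Consistent faults: {G1 stuck-at-1, G2 stuck-at-1, G3 stuck-at-1, G5 stuck-at-1, G6 stuck-at-1} — 5 in all.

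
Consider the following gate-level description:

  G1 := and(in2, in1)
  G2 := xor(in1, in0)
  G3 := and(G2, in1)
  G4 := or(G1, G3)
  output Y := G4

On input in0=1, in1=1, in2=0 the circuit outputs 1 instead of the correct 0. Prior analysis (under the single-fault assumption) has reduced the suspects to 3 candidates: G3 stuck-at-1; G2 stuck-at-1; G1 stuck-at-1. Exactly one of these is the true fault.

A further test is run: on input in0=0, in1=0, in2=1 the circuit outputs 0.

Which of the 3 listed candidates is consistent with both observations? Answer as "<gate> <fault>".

Evaluate each candidate on input in0=0, in1=0, in2=1:
  G3 stuck-at-1: G1=0, G2=0, G3=1 [stuck-at-1], G4=1 → 1 — eliminated
  G2 stuck-at-1: G1=0, G2=1 [stuck-at-1], G3=0, G4=0 → 0 — matches
  G1 stuck-at-1: G1=1 [stuck-at-1], G2=0, G3=0, G4=1 → 1 — eliminated
Only G2 stuck-at-1 reproduces the observed 0.

G2 stuck-at-1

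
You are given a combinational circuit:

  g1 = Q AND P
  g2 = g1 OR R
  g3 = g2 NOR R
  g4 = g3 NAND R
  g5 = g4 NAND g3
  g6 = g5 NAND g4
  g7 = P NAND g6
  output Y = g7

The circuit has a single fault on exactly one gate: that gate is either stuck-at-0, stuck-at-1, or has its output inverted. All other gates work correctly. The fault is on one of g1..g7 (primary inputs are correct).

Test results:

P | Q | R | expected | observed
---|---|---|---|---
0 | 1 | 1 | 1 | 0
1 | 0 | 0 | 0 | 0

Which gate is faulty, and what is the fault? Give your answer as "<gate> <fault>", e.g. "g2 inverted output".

g7 stuck-at-0

Fault-free values for test 1 (P=0, Q=1, R=1): g1=0, g2=1, g3=0, g4=1, g5=1, g6=0, g7=1, giving Y=1. Observed 0.
Test 1: faults giving observed 0 are {g7 stuck-at-0, g7 inverted output}.
Test 2 (P=1, Q=0, R=0): fault-free g1=0, g2=0, g3=1, g4=1, g5=0, g6=1, g7=0 → 0; observed 0. Eliminates g7 inverted output.
Only g7 stuck-at-0 is consistent with every test.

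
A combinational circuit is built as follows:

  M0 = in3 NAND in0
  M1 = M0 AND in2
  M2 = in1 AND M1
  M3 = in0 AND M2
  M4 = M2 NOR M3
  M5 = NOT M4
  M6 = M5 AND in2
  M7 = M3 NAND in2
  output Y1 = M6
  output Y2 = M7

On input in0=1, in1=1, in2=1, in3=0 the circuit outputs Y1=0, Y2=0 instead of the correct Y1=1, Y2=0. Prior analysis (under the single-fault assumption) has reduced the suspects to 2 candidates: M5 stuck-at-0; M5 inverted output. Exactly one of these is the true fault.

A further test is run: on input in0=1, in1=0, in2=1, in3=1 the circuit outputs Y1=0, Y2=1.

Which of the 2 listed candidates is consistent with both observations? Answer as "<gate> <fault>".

M5 stuck-at-0

Evaluate each candidate on input in0=1, in1=0, in2=1, in3=1:
  M5 stuck-at-0: M0=0, M1=0, M2=0, M3=0, M4=1, M5=0 [stuck-at-0], M6=0, M7=1 → Y1=0, Y2=1 — matches
  M5 inverted output: M0=0, M1=0, M2=0, M3=0, M4=1, M5=1 [inverted output], M6=1, M7=1 → Y1=1, Y2=1 — eliminated
Only M5 stuck-at-0 reproduces the observed Y1=0, Y2=1.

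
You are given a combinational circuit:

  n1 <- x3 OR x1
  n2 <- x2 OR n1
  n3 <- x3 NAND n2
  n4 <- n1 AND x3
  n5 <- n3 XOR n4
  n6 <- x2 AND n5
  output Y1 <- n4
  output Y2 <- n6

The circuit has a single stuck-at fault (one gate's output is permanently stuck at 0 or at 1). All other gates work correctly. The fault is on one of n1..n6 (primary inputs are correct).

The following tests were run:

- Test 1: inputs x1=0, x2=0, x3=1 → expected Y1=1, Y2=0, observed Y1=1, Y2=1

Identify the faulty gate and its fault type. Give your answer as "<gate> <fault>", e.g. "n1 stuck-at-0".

n6 stuck-at-1

Fault-free values for test 1 (x1=0, x2=0, x3=1): n1=1, n2=1, n3=0, n4=1, n5=1, n6=0, giving Y1=1, Y2=0. Observed Y1=1, Y2=1.
Test 1: faults giving observed Y1=1, Y2=1 are {n6 stuck-at-1}.
Only n6 stuck-at-1 is consistent with every test.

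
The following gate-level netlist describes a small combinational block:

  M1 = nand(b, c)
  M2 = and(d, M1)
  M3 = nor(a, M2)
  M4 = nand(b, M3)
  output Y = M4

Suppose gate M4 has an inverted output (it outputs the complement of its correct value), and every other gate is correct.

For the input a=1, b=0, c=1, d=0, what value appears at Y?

0

Propagate with M4 forced: M1=1, M2=0, M3=0, M4=0 [inverted output].
So Y = 0. (Without the fault it would be 1.)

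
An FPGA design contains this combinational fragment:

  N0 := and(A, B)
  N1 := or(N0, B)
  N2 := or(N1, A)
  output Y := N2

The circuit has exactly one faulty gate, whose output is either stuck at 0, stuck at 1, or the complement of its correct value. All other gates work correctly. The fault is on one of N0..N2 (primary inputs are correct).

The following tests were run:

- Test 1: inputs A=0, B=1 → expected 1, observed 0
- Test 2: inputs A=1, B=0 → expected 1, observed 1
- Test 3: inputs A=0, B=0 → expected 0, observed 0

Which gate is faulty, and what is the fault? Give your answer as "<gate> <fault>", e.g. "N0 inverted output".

Fault-free values for test 1 (A=0, B=1): N0=0, N1=1, N2=1, giving Y=1. Observed 0.
Test 1: faults giving observed 0 are {N1 stuck-at-0, N1 inverted output, N2 stuck-at-0, N2 inverted output}.
Test 2 (A=1, B=0): fault-free N0=0, N1=0, N2=1 → 1; observed 1. Eliminates N2 stuck-at-0, N2 inverted output.
Test 3 (A=0, B=0): fault-free N0=0, N1=0, N2=0 → 0; observed 0. Eliminates N1 inverted output.
Only N1 stuck-at-0 is consistent with every test.

N1 stuck-at-0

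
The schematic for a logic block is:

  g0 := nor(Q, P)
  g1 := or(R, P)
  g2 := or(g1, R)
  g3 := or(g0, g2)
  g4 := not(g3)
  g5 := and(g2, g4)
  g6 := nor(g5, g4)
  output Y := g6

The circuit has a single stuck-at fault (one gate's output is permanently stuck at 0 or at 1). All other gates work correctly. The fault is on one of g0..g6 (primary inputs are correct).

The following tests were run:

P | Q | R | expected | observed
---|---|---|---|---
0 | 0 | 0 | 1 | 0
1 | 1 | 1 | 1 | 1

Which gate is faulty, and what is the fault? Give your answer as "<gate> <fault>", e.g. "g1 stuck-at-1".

Fault-free values for test 1 (P=0, Q=0, R=0): g0=1, g1=0, g2=0, g3=1, g4=0, g5=0, g6=1, giving Y=1. Observed 0.
Test 1: faults giving observed 0 are {g0 stuck-at-0, g3 stuck-at-0, g4 stuck-at-1, g5 stuck-at-1, g6 stuck-at-0}.
Test 2 (P=1, Q=1, R=1): fault-free g0=0, g1=1, g2=1, g3=1, g4=0, g5=0, g6=1 → 1; observed 1. Eliminates g3 stuck-at-0, g4 stuck-at-1, g5 stuck-at-1, g6 stuck-at-0.
Only g0 stuck-at-0 is consistent with every test.

g0 stuck-at-0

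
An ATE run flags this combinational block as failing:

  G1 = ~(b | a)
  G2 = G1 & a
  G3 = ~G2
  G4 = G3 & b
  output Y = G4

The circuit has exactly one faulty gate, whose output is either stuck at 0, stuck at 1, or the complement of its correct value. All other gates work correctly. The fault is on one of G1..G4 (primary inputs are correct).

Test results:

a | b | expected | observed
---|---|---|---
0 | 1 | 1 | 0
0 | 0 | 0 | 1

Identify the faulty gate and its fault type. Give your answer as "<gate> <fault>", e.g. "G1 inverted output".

Fault-free values for test 1 (a=0, b=1): G1=0, G2=0, G3=1, G4=1, giving Y=1. Observed 0.
Test 1: faults giving observed 0 are {G2 stuck-at-1, G2 inverted output, G3 stuck-at-0, G3 inverted output, G4 stuck-at-0, G4 inverted output}.
Test 2 (a=0, b=0): fault-free G1=1, G2=0, G3=1, G4=0 → 0; observed 1. Eliminates G2 stuck-at-1, G2 inverted output, G3 stuck-at-0, G3 inverted output, G4 stuck-at-0.
Only G4 inverted output is consistent with every test.

G4 inverted output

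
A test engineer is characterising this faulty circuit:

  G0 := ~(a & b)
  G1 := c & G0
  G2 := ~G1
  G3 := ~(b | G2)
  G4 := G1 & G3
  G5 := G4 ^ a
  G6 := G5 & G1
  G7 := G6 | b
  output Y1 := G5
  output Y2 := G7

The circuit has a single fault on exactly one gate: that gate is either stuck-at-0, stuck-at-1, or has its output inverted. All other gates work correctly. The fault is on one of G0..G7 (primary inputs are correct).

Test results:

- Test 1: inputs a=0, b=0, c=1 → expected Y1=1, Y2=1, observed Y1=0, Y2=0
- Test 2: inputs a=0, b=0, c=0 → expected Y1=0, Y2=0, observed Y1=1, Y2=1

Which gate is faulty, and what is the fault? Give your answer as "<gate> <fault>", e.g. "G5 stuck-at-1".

G1 inverted output

Fault-free values for test 1 (a=0, b=0, c=1): G0=1, G1=1, G2=0, G3=1, G4=1, G5=1, G6=1, G7=1, giving Y1=1, Y2=1. Observed Y1=0, Y2=0.
Test 1: faults giving observed Y1=0, Y2=0 are {G0 stuck-at-0, G0 inverted output, G1 stuck-at-0, G1 inverted output, G2 stuck-at-1, G2 inverted output, G3 stuck-at-0, G3 inverted output, G4 stuck-at-0, G4 inverted output, G5 stuck-at-0, G5 inverted output}.
Test 2 (a=0, b=0, c=0): fault-free G0=1, G1=0, G2=1, G3=0, G4=0, G5=0, G6=0, G7=0 → Y1=0, Y2=0; observed Y1=1, Y2=1. Eliminates G0 stuck-at-0, G0 inverted output, G1 stuck-at-0, G2 stuck-at-1, G2 inverted output, G3 stuck-at-0, G3 inverted output, G4 stuck-at-0, G4 inverted output, G5 stuck-at-0, G5 inverted output.
Only G1 inverted output is consistent with every test.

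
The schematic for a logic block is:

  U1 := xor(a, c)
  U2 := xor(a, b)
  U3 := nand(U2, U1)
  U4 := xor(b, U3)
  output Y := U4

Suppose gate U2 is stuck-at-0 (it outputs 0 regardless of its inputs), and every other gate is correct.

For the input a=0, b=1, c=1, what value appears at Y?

Propagate with U2 forced: U1=1, U2=0 [stuck-at-0], U3=1, U4=0.
So Y = 0. (Without the fault it would be 1.)

0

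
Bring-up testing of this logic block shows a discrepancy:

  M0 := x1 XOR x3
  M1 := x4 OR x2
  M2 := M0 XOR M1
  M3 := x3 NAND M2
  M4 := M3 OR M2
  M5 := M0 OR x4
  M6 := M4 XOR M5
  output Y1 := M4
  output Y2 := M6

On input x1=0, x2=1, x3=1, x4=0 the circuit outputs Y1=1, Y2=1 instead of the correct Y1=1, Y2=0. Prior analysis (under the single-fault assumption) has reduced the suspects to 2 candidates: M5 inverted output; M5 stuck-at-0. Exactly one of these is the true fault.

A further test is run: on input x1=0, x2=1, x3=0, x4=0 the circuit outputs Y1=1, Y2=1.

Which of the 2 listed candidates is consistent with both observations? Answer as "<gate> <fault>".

M5 stuck-at-0

Evaluate each candidate on input x1=0, x2=1, x3=0, x4=0:
  M5 inverted output: M0=0, M1=1, M2=1, M3=1, M4=1, M5=1 [inverted output], M6=0 → Y1=1, Y2=0 — eliminated
  M5 stuck-at-0: M0=0, M1=1, M2=1, M3=1, M4=1, M5=0 [stuck-at-0], M6=1 → Y1=1, Y2=1 — matches
Only M5 stuck-at-0 reproduces the observed Y1=1, Y2=1.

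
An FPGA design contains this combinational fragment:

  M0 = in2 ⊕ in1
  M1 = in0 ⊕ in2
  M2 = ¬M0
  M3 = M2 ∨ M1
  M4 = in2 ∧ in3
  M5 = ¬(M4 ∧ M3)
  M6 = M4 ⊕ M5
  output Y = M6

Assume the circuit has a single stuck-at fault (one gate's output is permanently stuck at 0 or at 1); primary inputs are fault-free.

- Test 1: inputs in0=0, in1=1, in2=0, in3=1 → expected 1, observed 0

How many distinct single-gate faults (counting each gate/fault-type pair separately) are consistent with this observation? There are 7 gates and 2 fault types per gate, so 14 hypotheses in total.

3

Fault-free: M0=1, M1=0, M2=0, M3=0, M4=0, M5=1, M6=1 → 1. Observed 0.
  M0 stuck-at-0: output 1 ✗
  M0 stuck-at-1: output 1 ✗
  M1 stuck-at-0: output 1 ✗
  M1 stuck-at-1: output 1 ✗
  M2 stuck-at-0: output 1 ✗
  M2 stuck-at-1: output 1 ✗
  M3 stuck-at-0: output 1 ✗
  M3 stuck-at-1: output 1 ✗
  M4 stuck-at-0: output 1 ✗
  M4 stuck-at-1: output 0 ✓
  M5 stuck-at-0: output 0 ✓
  M5 stuck-at-1: output 1 ✗
  M6 stuck-at-0: output 0 ✓
  M6 stuck-at-1: output 1 ✗
Consistent faults: {M4 stuck-at-1, M5 stuck-at-0, M6 stuck-at-0} — 3 in all.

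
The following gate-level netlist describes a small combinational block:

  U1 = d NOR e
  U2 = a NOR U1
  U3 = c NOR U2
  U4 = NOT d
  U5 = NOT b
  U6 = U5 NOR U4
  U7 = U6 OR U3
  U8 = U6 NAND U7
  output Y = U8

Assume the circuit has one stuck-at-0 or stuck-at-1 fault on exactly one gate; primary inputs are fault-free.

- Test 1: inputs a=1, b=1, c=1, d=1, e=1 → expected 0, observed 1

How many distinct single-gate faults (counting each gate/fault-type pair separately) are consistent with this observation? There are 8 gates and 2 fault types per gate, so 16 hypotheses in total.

5

Fault-free: U1=0, U2=0, U3=0, U4=0, U5=0, U6=1, U7=1, U8=0 → 0. Observed 1.
  U1: none of the 2 fault types match ✗
  U2: none of the 2 fault types match ✗
  U3: none of the 2 fault types match ✗
  U4: stuck-at-1 ✓; others ✗
  U5: stuck-at-1 ✓; others ✗
  U6: stuck-at-0 ✓; others ✗
  U7: stuck-at-0 ✓; others ✗
  U8: stuck-at-1 ✓; others ✗
Consistent faults: {U4 stuck-at-1, U5 stuck-at-1, U6 stuck-at-0, U7 stuck-at-0, U8 stuck-at-1} — 5 in all.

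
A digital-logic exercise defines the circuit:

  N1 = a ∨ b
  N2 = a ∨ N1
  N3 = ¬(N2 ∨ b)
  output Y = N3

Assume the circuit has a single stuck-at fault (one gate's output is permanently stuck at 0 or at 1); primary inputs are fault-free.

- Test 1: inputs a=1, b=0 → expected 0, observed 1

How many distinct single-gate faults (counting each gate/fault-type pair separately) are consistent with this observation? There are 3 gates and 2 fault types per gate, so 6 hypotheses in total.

Fault-free: N1=1, N2=1, N3=0 → 0. Observed 1.
  N1 stuck-at-0: output 0 ✗
  N1 stuck-at-1: output 0 ✗
  N2 stuck-at-0: output 1 ✓
  N2 stuck-at-1: output 0 ✗
  N3 stuck-at-0: output 0 ✗
  N3 stuck-at-1: output 1 ✓
Consistent faults: {N2 stuck-at-0, N3 stuck-at-1} — 2 in all.

2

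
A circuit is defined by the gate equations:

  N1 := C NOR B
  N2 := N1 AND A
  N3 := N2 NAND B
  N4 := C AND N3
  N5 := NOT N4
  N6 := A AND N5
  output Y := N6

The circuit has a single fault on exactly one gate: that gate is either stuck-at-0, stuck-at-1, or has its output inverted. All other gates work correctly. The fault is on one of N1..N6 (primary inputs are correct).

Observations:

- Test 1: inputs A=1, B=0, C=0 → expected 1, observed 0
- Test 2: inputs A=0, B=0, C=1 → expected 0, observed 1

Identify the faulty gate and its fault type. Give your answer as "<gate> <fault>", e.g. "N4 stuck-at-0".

N6 inverted output

Fault-free values for test 1 (A=1, B=0, C=0): N1=1, N2=1, N3=1, N4=0, N5=1, N6=1, giving Y=1. Observed 0.
Test 1: faults giving observed 0 are {N4 stuck-at-1, N4 inverted output, N5 stuck-at-0, N5 inverted output, N6 stuck-at-0, N6 inverted output}.
Test 2 (A=0, B=0, C=1): fault-free N1=0, N2=0, N3=1, N4=1, N5=0, N6=0 → 0; observed 1. Eliminates N4 stuck-at-1, N4 inverted output, N5 stuck-at-0, N5 inverted output, N6 stuck-at-0.
Only N6 inverted output is consistent with every test.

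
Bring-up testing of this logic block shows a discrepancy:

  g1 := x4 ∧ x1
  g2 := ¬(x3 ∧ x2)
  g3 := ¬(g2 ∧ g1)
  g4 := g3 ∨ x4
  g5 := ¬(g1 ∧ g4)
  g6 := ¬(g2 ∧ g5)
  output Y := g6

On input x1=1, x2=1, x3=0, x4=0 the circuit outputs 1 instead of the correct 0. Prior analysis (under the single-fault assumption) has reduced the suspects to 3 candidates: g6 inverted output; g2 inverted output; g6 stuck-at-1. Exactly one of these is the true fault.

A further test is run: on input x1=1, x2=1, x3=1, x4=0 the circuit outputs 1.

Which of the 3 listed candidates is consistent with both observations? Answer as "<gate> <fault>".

Evaluate each candidate on input x1=1, x2=1, x3=1, x4=0:
  g6 inverted output: g1=0, g2=0, g3=1, g4=1, g5=1, g6=0 [inverted output] → 0 — eliminated
  g2 inverted output: g1=0, g2=1 [inverted output], g3=1, g4=1, g5=1, g6=0 → 0 — eliminated
  g6 stuck-at-1: g1=0, g2=0, g3=1, g4=1, g5=1, g6=1 [stuck-at-1] → 1 — matches
Only g6 stuck-at-1 reproduces the observed 1.

g6 stuck-at-1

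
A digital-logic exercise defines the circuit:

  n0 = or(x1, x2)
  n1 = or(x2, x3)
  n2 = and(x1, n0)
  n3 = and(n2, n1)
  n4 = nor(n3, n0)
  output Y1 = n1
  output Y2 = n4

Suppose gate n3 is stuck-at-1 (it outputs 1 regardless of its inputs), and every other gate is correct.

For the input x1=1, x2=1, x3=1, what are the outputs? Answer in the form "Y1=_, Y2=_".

Propagate with n3 forced: n0=1, n1=1, n2=1, n3=1 [stuck-at-1], n4=0.
So the outputs are Y1=1, Y2=0. (Same as the fault-free value — the fault is masked on this input.)

Y1=1, Y2=0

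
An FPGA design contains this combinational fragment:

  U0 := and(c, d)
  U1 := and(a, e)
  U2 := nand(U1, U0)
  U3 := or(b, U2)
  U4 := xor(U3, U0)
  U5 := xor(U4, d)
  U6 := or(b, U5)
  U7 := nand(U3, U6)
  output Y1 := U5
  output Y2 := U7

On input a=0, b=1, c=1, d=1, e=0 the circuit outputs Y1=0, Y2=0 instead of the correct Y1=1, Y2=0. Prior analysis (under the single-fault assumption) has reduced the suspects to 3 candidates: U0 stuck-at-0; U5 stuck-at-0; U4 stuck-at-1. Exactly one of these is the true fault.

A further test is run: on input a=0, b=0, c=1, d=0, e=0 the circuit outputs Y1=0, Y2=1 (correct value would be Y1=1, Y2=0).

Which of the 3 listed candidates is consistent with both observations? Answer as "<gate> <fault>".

Evaluate each candidate on input a=0, b=0, c=1, d=0, e=0:
  U0 stuck-at-0: U0=0 [stuck-at-0], U1=0, U2=1, U3=1, U4=1, U5=1, U6=1, U7=0 → Y1=1, Y2=0 — eliminated
  U5 stuck-at-0: U0=0, U1=0, U2=1, U3=1, U4=1, U5=0 [stuck-at-0], U6=0, U7=1 → Y1=0, Y2=1 — matches
  U4 stuck-at-1: U0=0, U1=0, U2=1, U3=1, U4=1 [stuck-at-1], U5=1, U6=1, U7=0 → Y1=1, Y2=0 — eliminated
Only U5 stuck-at-0 reproduces the observed Y1=0, Y2=1.

U5 stuck-at-0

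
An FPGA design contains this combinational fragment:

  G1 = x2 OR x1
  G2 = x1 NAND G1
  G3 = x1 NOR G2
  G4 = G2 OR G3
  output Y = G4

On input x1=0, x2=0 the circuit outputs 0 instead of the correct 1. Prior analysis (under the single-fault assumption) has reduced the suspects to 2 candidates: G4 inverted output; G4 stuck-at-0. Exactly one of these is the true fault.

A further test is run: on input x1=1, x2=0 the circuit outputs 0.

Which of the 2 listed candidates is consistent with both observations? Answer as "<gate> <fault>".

Evaluate each candidate on input x1=1, x2=0:
  G4 inverted output: G1=1, G2=0, G3=0, G4=1 [inverted output] → 1 — eliminated
  G4 stuck-at-0: G1=1, G2=0, G3=0, G4=0 [stuck-at-0] → 0 — matches
Only G4 stuck-at-0 reproduces the observed 0.

G4 stuck-at-0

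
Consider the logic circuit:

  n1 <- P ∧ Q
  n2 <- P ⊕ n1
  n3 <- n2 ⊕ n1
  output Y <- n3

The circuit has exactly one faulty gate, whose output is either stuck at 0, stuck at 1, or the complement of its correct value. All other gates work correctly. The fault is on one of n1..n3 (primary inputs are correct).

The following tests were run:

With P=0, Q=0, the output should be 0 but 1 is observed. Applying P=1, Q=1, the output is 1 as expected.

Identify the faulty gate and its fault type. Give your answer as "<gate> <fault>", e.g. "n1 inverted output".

Fault-free values for test 1 (P=0, Q=0): n1=0, n2=0, n3=0, giving Y=0. Observed 1.
Test 1: faults giving observed 1 are {n2 stuck-at-1, n2 inverted output, n3 stuck-at-1, n3 inverted output}.
Test 2 (P=1, Q=1): fault-free n1=1, n2=0, n3=1 → 1; observed 1. Eliminates n2 stuck-at-1, n2 inverted output, n3 inverted output.
Only n3 stuck-at-1 is consistent with every test.

n3 stuck-at-1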